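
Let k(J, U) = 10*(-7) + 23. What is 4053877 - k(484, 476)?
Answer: 4053924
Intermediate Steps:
k(J, U) = -47 (k(J, U) = -70 + 23 = -47)
4053877 - k(484, 476) = 4053877 - 1*(-47) = 4053877 + 47 = 4053924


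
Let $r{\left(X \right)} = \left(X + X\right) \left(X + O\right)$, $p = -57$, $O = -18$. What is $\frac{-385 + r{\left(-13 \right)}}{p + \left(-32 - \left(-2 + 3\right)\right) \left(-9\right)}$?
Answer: $\frac{421}{240} \approx 1.7542$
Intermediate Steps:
$r{\left(X \right)} = 2 X \left(-18 + X\right)$ ($r{\left(X \right)} = \left(X + X\right) \left(X - 18\right) = 2 X \left(-18 + X\right)$)
$\frac{-385 + r{\left(-13 \right)}}{p + \left(-32 - \left(-2 + 3\right)\right) \left(-9\right)} = \frac{-385 + 2 \left(-13\right) \left(-18 - 13\right)}{-57 + \left(-32 - \left(-2 + 3\right)\right) \left(-9\right)} = \frac{-385 + 2 \left(-13\right) \left(-31\right)}{-57 + \left(-32 - 1\right) \left(-9\right)} = \frac{-385 + 806}{-57 + \left(-32 - 1\right) \left(-9\right)} = \frac{421}{-57 + \left(-32 + \left(-2 + 1\right)\right) \left(-9\right)} = \frac{421}{-57 + \left(-32 - 1\right) \left(-9\right)} = \frac{421}{-57 - -297} = \frac{421}{-57 + 297} = \frac{421}{240}$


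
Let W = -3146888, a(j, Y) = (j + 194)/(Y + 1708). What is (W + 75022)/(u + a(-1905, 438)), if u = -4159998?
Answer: 227318084/307839911 ≈ 0.73843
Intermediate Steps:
a(j, Y) = (194 + j)/(1708 + Y)
(W + 75022)/(u + a(-1905, 438)) = (-3146888 + 75022)/(-4159998 + (194 - 1905)/(1708 + 438)) = -3071866/(-4159998 - 1711/2146) = -3071866/(-4159998 + (1/2146)*(-1711)) = -3071866/(-4159998 - 59/74) = -3071866/(-307839911/74) = -3071866*(-74/307839911) = 227318084/307839911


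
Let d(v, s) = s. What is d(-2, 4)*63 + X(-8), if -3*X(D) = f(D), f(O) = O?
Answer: 764/3 ≈ 254.67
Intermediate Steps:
X(D) = -D/3
d(-2, 4)*63 + X(-8) = 4*63 - 1/3*(-8) = 252 + 8/3 = 764/3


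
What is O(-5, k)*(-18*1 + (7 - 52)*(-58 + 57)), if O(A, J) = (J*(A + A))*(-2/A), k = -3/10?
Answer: 162/5 ≈ 32.400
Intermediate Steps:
k = -3/10 (k = -3*1/10 = -3/10 ≈ -0.30000)
O(A, J) = -4*J (O(A, J) = (J*(2*A))*(-2/A) = (2*A*J)*(-2/A) = -4*J)
O(-5, k)*(-18*1 + (7 - 52)*(-58 + 57)) = (-4*(-3/10))*(-18*1 + (7 - 52)*(-58 + 57)) = 6*(-18 - 45*(-1))/5 = 6*(-18 + 45)/5 = (6/5)*27 = 162/5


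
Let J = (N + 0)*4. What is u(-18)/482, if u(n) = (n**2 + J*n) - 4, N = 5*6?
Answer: -920/241 ≈ -3.8174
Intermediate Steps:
N = 30
J = 120 (J = (30 + 0)*4 = 30*4 = 120)
u(n) = -4 + n**2 + 120*n (u(n) = (n**2 + 120*n) - 4 = -4 + n**2 + 120*n)
u(-18)/482 = (-4 + (-18)**2 + 120*(-18))/482 = (-4 + 324 - 2160)*(1/482) = -1840*1/482 = -920/241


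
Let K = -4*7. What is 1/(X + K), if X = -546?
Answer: -1/574 ≈ -0.0017422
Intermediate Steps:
K = -28
1/(X + K) = 1/(-546 - 28) = 1/(-574) = -1/574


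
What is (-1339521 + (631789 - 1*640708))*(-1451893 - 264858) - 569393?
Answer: 2314935149047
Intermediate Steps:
(-1339521 + (631789 - 1*640708))*(-1451893 - 264858) - 569393 = (-1339521 + (631789 - 640708))*(-1716751) - 569393 = (-1339521 - 8919)*(-1716751) - 569393 = -1348440*(-1716751) - 569393 = 2314935718440 - 569393 = 2314935149047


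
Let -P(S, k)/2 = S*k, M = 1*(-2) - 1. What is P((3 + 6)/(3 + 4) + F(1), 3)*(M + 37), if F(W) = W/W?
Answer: -3264/7 ≈ -466.29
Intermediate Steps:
M = -3 (M = -2 - 1 = -3)
F(W) = 1
P(S, k) = -2*S*k
P((3 + 6)/(3 + 4) + F(1), 3)*(M + 37) = (-2*((3 + 6)/(3 + 4) + 1)*3)*(-3 + 37) = -2*(9/7 + 1)*3*34 = -2*16/7*3*34 = -96/7*34 = -3264/7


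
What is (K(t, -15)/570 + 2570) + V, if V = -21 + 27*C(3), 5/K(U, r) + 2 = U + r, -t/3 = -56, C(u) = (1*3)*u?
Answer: 48061489/17214 ≈ 2792.0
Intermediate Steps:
C(u) = 3*u
t = 168 (t = -3*(-56) = 168)
K(U, r) = 5/(-2 + U + r) (K(U, r) = 5/(-2 + (U + r)) = 5/(-2 + U + r))
V = 222 (V = -21 + 27*(3*3) = -21 + 27*9 = -21 + 243 = 222)
(K(t, -15)/570 + 2570) + V = ((5/(-2 + 168 - 15))/570 + 2570) + 222 = ((5/151)*(1/570) + 2570) + 222 = (1/17214 + 2570) + 222 = 44239981/17214 + 222 = 48061489/17214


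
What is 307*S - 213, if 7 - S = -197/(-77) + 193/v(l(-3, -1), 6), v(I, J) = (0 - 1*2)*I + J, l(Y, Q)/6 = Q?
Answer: -2967653/1386 ≈ -2141.2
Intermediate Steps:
l(Y, Q) = 6*Q
v(I, J) = J - 2*I (v(I, J) = (0 - 2)*I + J = -2*I + J = J - 2*I)
S = -8705/1386 (S = 7 - (-197/(-77) + 193/(6 - 12*(-1))) = 7 - (-197*(-1/77) + 193/(6 - 2*(-6))) = 7 - (197/77 + 193/(6 + 12)) = 7 - (197/77 + 193/18) = 7 - 1*18407/1386 = 7 - 18407/1386 = -8705/1386 ≈ -6.2807)
307*S - 213 = 307*(-8705/1386) - 213 = -2672435/1386 - 213 = -2967653/1386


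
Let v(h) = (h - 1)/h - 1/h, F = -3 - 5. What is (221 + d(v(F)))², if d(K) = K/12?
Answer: 112635769/2304 ≈ 48887.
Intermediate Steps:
F = -8
v(h) = -1/h + (-1 + h)/h (v(h) = (-1 + h)/h - 1/h = -1/h + (-1 + h)/h)
d(K) = K/12 (d(K) = K*(1/12) = K/12)
(221 + d(v(F)))² = (221 + ((-2 - 8)/(-8))/12)² = (221 + (-⅛*(-10))/12)² = (221 + (1/12)*(5/4))² = (221 + 5/48)² = (10613/48)² = 112635769/2304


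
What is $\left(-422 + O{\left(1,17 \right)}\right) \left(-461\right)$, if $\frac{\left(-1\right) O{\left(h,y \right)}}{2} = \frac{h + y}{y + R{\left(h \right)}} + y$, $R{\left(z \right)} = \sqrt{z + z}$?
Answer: $\frac{60614124}{287} - \frac{16596 \sqrt{2}}{287} \approx 2.1112 \cdot 10^{5}$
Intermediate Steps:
$R{\left(z \right)} = \sqrt{2} \sqrt{z}$ ($R{\left(z \right)} = \sqrt{2 z} = \sqrt{2} \sqrt{z}$)
$O{\left(h,y \right)} = - 2 y - \frac{2 \left(h + y\right)}{y + \sqrt{2} \sqrt{h}}$ ($O{\left(h,y \right)} = - 2 \left(\frac{h + y}{y + \sqrt{2} \sqrt{h}} + y\right) = - 2 \left(y + \frac{h + y}{y + \sqrt{2} \sqrt{h}}\right) = - 2 y - \frac{2 \left(h + y\right)}{y + \sqrt{2} \sqrt{h}}$)
$\left(-422 + O{\left(1,17 \right)}\right) \left(-461\right) = \left(-422 + \frac{2 \left(\left(-1\right) 1 - 17 - 17^{2} - 17 \sqrt{2} \sqrt{1}\right)}{17 + \sqrt{2} \sqrt{1}}\right) \left(-461\right) = \left(-422 + \frac{2 \left(-1 - 17 - 289 - 17 \sqrt{2} \cdot 1\right)}{17 + \sqrt{2} \cdot 1}\right) \left(-461\right) = \left(-422 + \frac{2 \left(-1 - 17 - 289 - 17 \sqrt{2}\right)}{17 + \sqrt{2}}\right) \left(-461\right) = \left(-422 + \frac{2 \left(-307 - 17 \sqrt{2}\right)}{17 + \sqrt{2}}\right) \left(-461\right) = 194542 - \frac{922 \left(-307 - 17 \sqrt{2}\right)}{17 + \sqrt{2}}$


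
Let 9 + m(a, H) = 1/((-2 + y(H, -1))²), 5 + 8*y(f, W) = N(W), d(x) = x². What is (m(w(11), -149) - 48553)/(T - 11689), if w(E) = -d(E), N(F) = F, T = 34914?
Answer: -5875986/2810225 ≈ -2.0909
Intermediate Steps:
y(f, W) = -5/8 + W/8
w(E) = -E²
m(a, H) = -1073/121 (m(a, H) = -9 + 1/((-2 + (-5/8 + (⅛)*(-1)))²) = -9 + 1/((-2 + (-5/8 - ⅛))²) = -9 + 1/((-2 - ¾)²) = -9 + 1/((-11/4)²) = -9 + 1/(121/16) = -9 + 16/121 = -1073/121)
(m(w(11), -149) - 48553)/(T - 11689) = (-1073/121 - 48553)/(34914 - 11689) = -5875986/121/23225 = -5875986/121*1/23225 = -5875986/2810225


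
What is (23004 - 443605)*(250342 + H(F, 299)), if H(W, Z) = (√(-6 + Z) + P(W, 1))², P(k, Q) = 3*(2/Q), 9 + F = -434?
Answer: -105432473271 - 5047212*√293 ≈ -1.0552e+11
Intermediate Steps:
F = -443 (F = -9 - 434 = -443)
P(k, Q) = 6/Q
H(W, Z) = (6 + √(-6 + Z))² (H(W, Z) = (√(-6 + Z) + 6/1)² = (√(-6 + Z) + 6*1)² = (√(-6 + Z) + 6)² = (6 + √(-6 + Z))²)
(23004 - 443605)*(250342 + H(F, 299)) = (23004 - 443605)*(250342 + (6 + √(-6 + 299))²) = -420601*(250342 + (6 + √293)²) = -105294095542 - 420601*(6 + √293)²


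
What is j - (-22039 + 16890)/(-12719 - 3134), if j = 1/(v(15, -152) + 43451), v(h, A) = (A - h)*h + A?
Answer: -210032453/646707282 ≈ -0.32477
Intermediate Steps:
v(h, A) = A + h*(A - h) (v(h, A) = h*(A - h) + A = A + h*(A - h))
j = 1/40794 (j = 1/((-152 - 1*15² - 152*15) + 43451) = 1/((-152 - 1*225 - 2280) + 43451) = 1/((-152 - 225 - 2280) + 43451) = 1/(-2657 + 43451) = 1/40794 ≈ 2.4513e-5)
j - (-22039 + 16890)/(-12719 - 3134) = 1/40794 - (-22039 + 16890)/(-12719 - 3134) = 1/40794 - (-5149)/(-15853) = 1/40794 - (-5149)*(-1)/15853 = 1/40794 - 1*5149/15853 = 1/40794 - 5149/15853 = -210032453/646707282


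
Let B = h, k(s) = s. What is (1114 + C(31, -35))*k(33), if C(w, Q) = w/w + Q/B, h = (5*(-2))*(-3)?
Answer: 73513/2 ≈ 36757.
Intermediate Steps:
h = 30 (h = -10*(-3) = 30)
B = 30
C(w, Q) = 1 + Q/30 (C(w, Q) = w/w + Q/30 = 1 + Q*(1/30) = 1 + Q/30)
(1114 + C(31, -35))*k(33) = (1114 + (1 + (1/30)*(-35)))*33 = (1114 + (1 - 7/6))*33 = (1114 - ⅙)*33 = (6683/6)*33 = 73513/2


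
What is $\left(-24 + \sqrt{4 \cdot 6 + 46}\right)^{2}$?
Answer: $\left(24 - \sqrt{70}\right)^{2} \approx 244.4$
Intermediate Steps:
$\left(-24 + \sqrt{4 \cdot 6 + 46}\right)^{2} = \left(-24 + \sqrt{24 + 46}\right)^{2} = \left(-24 + \sqrt{70}\right)^{2}$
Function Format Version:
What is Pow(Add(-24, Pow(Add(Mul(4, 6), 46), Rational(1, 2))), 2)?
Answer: Pow(Add(24, Mul(-1, Pow(70, Rational(1, 2)))), 2) ≈ 244.40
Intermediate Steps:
Pow(Add(-24, Pow(Add(Mul(4, 6), 46), Rational(1, 2))), 2) = Pow(Add(-24, Pow(Add(24, 46), Rational(1, 2))), 2) = Pow(Add(-24, Pow(70, Rational(1, 2))), 2)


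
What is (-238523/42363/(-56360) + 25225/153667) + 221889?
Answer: 81409371015782465681/366892053019560 ≈ 2.2189e+5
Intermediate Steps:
(-238523/42363/(-56360) + 25225/153667) + 221889 = (-238523*1/42363*(-1/56360) + 25225*(1/153667)) + 221889 = (-238523/42363*(-1/56360) + 25225/153667) + 221889 = (238523/2387578680 + 25225/153667) + 221889 = 60263325316841/366892053019560 + 221889 = 81409371015782465681/366892053019560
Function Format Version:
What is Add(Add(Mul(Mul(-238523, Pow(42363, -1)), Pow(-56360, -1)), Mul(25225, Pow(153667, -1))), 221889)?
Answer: Rational(81409371015782465681, 366892053019560) ≈ 2.2189e+5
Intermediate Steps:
Add(Add(Mul(Mul(-238523, Pow(42363, -1)), Pow(-56360, -1)), Mul(25225, Pow(153667, -1))), 221889) = Add(Add(Mul(Mul(-238523, Rational(1, 42363)), Rational(-1, 56360)), Mul(25225, Rational(1, 153667))), 221889) = Add(Add(Mul(Rational(-238523, 42363), Rational(-1, 56360)), Rational(25225, 153667)), 221889) = Add(Add(Rational(238523, 2387578680), Rational(25225, 153667)), 221889) = Add(Rational(60263325316841, 366892053019560), 221889) = Rational(81409371015782465681, 366892053019560)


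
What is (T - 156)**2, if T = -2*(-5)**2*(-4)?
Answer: 1936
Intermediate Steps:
T = 200 (T = -2*25*(-4) = -50*(-4) = 200)
(T - 156)**2 = (200 - 156)**2 = 44**2 = 1936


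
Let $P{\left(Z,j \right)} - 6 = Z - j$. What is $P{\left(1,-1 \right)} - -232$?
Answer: $240$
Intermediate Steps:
$P{\left(Z,j \right)} = 6 + Z - j$ ($P{\left(Z,j \right)} = 6 + \left(Z - j\right) = 6 + Z - j$)
$P{\left(1,-1 \right)} - -232 = \left(6 + 1 - -1\right) - -232 = \left(6 + 1 + 1\right) + 232 = 8 + 232 = 240$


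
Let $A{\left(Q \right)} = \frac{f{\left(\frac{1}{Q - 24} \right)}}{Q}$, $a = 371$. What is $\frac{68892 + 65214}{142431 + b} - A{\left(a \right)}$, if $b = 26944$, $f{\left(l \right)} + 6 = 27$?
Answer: $\frac{6599493}{8976875} \approx 0.73517$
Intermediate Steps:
$f{\left(l \right)} = 21$ ($f{\left(l \right)} = -6 + 27 = 21$)
$A{\left(Q \right)} = \frac{21}{Q}$
$\frac{68892 + 65214}{142431 + b} - A{\left(a \right)} = \frac{68892 + 65214}{142431 + 26944} - \frac{21}{371} = \frac{134106}{169375} - 21 \cdot \frac{1}{371} = 134106 \cdot \frac{1}{169375} - \frac{3}{53} = \frac{134106}{169375} - \frac{3}{53} = \frac{6599493}{8976875}$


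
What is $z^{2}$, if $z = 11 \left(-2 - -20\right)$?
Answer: $39204$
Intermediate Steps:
$z = 198$ ($z = 11 \left(-2 + 20\right) = 11 \cdot 18 = 198$)
$z^{2} = 198^{2} = 39204$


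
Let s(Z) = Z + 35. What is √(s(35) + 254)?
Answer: 18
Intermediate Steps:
s(Z) = 35 + Z
√(s(35) + 254) = √((35 + 35) + 254) = √(70 + 254) = √324 = 18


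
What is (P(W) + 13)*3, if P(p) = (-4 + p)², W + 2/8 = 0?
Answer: 1491/16 ≈ 93.188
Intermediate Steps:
W = -¼ (W = -¼ + 0 = -¼ ≈ -0.25000)
(P(W) + 13)*3 = ((-4 - ¼)² + 13)*3 = ((-17/4)² + 13)*3 = (289/16 + 13)*3 = (497/16)*3 = 1491/16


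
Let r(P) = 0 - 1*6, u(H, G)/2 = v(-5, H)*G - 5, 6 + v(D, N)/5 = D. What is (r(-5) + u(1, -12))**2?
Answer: 1700416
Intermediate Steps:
v(D, N) = -30 + 5*D
u(H, G) = -10 - 110*G (u(H, G) = 2*((-30 + 5*(-5))*G - 5) = 2*((-30 - 25)*G - 5) = 2*(-55*G - 5) = 2*(-5 - 55*G) = -10 - 110*G)
r(P) = -6 (r(P) = 0 - 6 = -6)
(r(-5) + u(1, -12))**2 = (-6 + (-10 - 110*(-12)))**2 = (-6 + (-10 + 1320))**2 = (-6 + 1310)**2 = 1304**2 = 1700416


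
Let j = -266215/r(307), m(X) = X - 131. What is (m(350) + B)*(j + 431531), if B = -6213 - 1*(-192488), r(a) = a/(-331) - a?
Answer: 4109533557490823/50962 ≈ 8.0639e+10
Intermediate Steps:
r(a) = -332*a/331 (r(a) = a*(-1/331) - a = -a/331 - a = -332*a/331)
m(X) = -131 + X
B = 186275 (B = -6213 + 192488 = 186275)
j = 88117165/101924 (j = -266215/((-332/331*307)) = -266215/(-101924/331) = -266215*(-331/101924) = 88117165/101924 ≈ 864.54)
(m(350) + B)*(j + 431531) = ((-131 + 350) + 186275)*(88117165/101924 + 431531) = (219 + 186275)*(44071482809/101924) = 186494*(44071482809/101924) = 4109533557490823/50962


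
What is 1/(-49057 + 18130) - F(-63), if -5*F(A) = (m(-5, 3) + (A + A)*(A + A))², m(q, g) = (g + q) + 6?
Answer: 1559799533759/30927 ≈ 5.0435e+7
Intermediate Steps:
m(q, g) = 6 + g + q
F(A) = -(4 + 4*A²)²/5 (F(A) = -((6 + 3 - 5) + (A + A)*(A + A))²/5 = -(4 + (2*A)*(2*A))²/5 = -(4 + 4*A²)²/5)
1/(-49057 + 18130) - F(-63) = 1/(-49057 + 18130) - (-16)*(1 + (-63)²)²/5 = 1/(-30927) - (-16)*(1 + 3969)²/5 = -1/30927 - (-16)*3970²/5 = -1/30927 - (-16)*15760900/5 = -1/30927 - 1*(-50434880) = -1/30927 + 50434880 = 1559799533759/30927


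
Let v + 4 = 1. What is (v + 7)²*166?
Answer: 2656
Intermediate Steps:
v = -3 (v = -4 + 1 = -3)
(v + 7)²*166 = (-3 + 7)²*166 = 4²*166 = 16*166 = 2656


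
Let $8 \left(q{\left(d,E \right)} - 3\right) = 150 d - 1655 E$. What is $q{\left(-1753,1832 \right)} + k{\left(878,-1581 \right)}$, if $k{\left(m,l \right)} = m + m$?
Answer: $- \frac{1640419}{4} \approx -4.1011 \cdot 10^{5}$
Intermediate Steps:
$q{\left(d,E \right)} = 3 - \frac{1655 E}{8} + \frac{75 d}{4}$ ($q{\left(d,E \right)} = 3 + \frac{150 d - 1655 E}{8} = 3 + \frac{- 1655 E + 150 d}{8} = 3 - \left(- \frac{75 d}{4} + \frac{1655 E}{8}\right) = 3 - \frac{1655 E}{8} + \frac{75 d}{4}$)
$k{\left(m,l \right)} = 2 m$
$q{\left(-1753,1832 \right)} + k{\left(878,-1581 \right)} = \left(3 - 378995 + \frac{75}{4} \left(-1753\right)\right) + 2 \cdot 878 = \left(3 - 378995 - \frac{131475}{4}\right) + 1756 = - \frac{1647443}{4} + 1756 = - \frac{1640419}{4}$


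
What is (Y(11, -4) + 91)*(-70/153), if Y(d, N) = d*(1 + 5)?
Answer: -10990/153 ≈ -71.830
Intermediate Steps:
Y(d, N) = 6*d (Y(d, N) = d*6 = 6*d)
(Y(11, -4) + 91)*(-70/153) = (6*11 + 91)*(-70/153) = (66 + 91)*(-70*1/153) = 157*(-70/153) = -10990/153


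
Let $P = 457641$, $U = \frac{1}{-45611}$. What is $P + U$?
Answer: $\frac{20873463650}{45611} \approx 4.5764 \cdot 10^{5}$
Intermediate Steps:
$U = - \frac{1}{45611} \approx -2.1925 \cdot 10^{-5}$
$P + U = 457641 - \frac{1}{45611} = \frac{20873463650}{45611}$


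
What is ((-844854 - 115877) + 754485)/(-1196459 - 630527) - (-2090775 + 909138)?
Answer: 1079417231164/913493 ≈ 1.1816e+6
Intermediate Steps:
((-844854 - 115877) + 754485)/(-1196459 - 630527) - (-2090775 + 909138) = (-960731 + 754485)/(-1826986) - 1*(-1181637) = -206246*(-1/1826986) + 1181637 = 103123/913493 + 1181637 = 1079417231164/913493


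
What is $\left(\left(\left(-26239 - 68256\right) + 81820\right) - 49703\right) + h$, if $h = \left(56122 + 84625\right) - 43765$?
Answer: $34604$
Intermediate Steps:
$h = 96982$ ($h = 140747 - 43765 = 96982$)
$\left(\left(\left(-26239 - 68256\right) + 81820\right) - 49703\right) + h = \left(\left(\left(-26239 - 68256\right) + 81820\right) - 49703\right) + 96982 = \left(\left(-94495 + 81820\right) - 49703\right) + 96982 = \left(-12675 - 49703\right) + 96982 = -62378 + 96982 = 34604$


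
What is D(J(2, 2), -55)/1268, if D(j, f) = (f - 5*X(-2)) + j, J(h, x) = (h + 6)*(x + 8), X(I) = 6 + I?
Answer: 5/1268 ≈ 0.0039432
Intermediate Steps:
J(h, x) = (6 + h)*(8 + x)
D(j, f) = -20 + f + j (D(j, f) = (f - 5*(6 - 2)) + j = (f - 5*4) + j = (f - 20) + j = (-20 + f) + j = -20 + f + j)
D(J(2, 2), -55)/1268 = (-20 - 55 + (48 + 6*2 + 8*2 + 2*2))/1268 = (-20 - 55 + (48 + 12 + 16 + 4))*(1/1268) = (-20 - 55 + 80)*(1/1268) = 5*(1/1268) = 5/1268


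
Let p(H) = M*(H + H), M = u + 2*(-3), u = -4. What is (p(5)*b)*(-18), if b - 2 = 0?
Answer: 3600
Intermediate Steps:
b = 2 (b = 2 + 0 = 2)
M = -10 (M = -4 + 2*(-3) = -4 - 6 = -10)
p(H) = -20*H (p(H) = -10*(H + H) = -20*H)
(p(5)*b)*(-18) = (-20*5*2)*(-18) = -100*2*(-18) = -200*(-18) = 3600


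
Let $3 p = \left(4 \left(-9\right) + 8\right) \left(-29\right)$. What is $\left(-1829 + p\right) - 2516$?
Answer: $- \frac{12223}{3} \approx -4074.3$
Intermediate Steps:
$p = \frac{812}{3}$ ($p = \frac{\left(4 \left(-9\right) + 8\right) \left(-29\right)}{3} = \frac{\left(-36 + 8\right) \left(-29\right)}{3} = \frac{\left(-28\right) \left(-29\right)}{3} = \frac{1}{3} \cdot 812 = \frac{812}{3} \approx 270.67$)
$\left(-1829 + p\right) - 2516 = \left(-1829 + \frac{812}{3}\right) - 2516 = - \frac{4675}{3} - 2516 = - \frac{12223}{3}$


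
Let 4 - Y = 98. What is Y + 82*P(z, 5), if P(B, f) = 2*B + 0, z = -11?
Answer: -1898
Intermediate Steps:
Y = -94 (Y = 4 - 1*98 = 4 - 98 = -94)
P(B, f) = 2*B
Y + 82*P(z, 5) = -94 + 82*(2*(-11)) = -94 + 82*(-22) = -94 - 1804 = -1898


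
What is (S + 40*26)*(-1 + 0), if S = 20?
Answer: -1060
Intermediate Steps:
(S + 40*26)*(-1 + 0) = (20 + 40*26)*(-1 + 0) = (20 + 1040)*(-1) = 1060*(-1) = -1060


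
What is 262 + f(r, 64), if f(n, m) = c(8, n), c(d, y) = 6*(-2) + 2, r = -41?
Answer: 252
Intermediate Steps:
c(d, y) = -10 (c(d, y) = -12 + 2 = -10)
f(n, m) = -10
262 + f(r, 64) = 262 - 10 = 252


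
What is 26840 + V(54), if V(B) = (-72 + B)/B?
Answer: 80519/3 ≈ 26840.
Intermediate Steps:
V(B) = (-72 + B)/B
26840 + V(54) = 26840 + (-72 + 54)/54 = 26840 + (1/54)*(-18) = 26840 - ⅓ = 80519/3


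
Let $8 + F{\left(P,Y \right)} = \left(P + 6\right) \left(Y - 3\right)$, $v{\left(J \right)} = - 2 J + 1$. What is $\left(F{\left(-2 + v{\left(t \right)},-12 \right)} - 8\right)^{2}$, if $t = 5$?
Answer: $3481$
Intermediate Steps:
$v{\left(J \right)} = 1 - 2 J$
$F{\left(P,Y \right)} = -8 + \left(-3 + Y\right) \left(6 + P\right)$ ($F{\left(P,Y \right)} = -8 + \left(P + 6\right) \left(Y - 3\right) = -8 + \left(6 + P\right) \left(-3 + Y\right) = -8 + \left(-3 + Y\right) \left(6 + P\right)$)
$\left(F{\left(-2 + v{\left(t \right)},-12 \right)} - 8\right)^{2} = \left(\left(-26 - 3 \left(-2 + \left(1 - 10\right)\right) + 6 \left(-12\right) + \left(-2 + \left(1 - 10\right)\right) \left(-12\right)\right) - 8\right)^{2} = \left(\left(-26 - 3 \left(-2 + \left(1 - 10\right)\right) - 72 + \left(-2 + \left(1 - 10\right)\right) \left(-12\right)\right) - 8\right)^{2} = \left(\left(-26 - 3 \left(-2 - 9\right) - 72 + \left(-2 - 9\right) \left(-12\right)\right) - 8\right)^{2} = \left(\left(-26 - -33 - 72 - -132\right) - 8\right)^{2} = \left(\left(-26 + 33 - 72 + 132\right) - 8\right)^{2} = \left(67 - 8\right)^{2} = 59^{2} = 3481$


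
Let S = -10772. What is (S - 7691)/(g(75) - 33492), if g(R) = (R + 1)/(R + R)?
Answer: 1384725/2511862 ≈ 0.55127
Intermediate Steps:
g(R) = (1 + R)/(2*R) (g(R) = (1 + R)/((2*R)) = (1 + R)*(1/(2*R)) = (1 + R)/(2*R))
(S - 7691)/(g(75) - 33492) = (-10772 - 7691)/((½)*(1 + 75)/75 - 33492) = -18463/((½)*(1/75)*76 - 33492) = -18463/(38/75 - 33492) = -18463/(-2511862/75) = -18463*(-75/2511862) = 1384725/2511862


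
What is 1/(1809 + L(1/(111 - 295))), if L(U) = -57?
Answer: 1/1752 ≈ 0.00057078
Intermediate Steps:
1/(1809 + L(1/(111 - 295))) = 1/(1809 - 57) = 1/1752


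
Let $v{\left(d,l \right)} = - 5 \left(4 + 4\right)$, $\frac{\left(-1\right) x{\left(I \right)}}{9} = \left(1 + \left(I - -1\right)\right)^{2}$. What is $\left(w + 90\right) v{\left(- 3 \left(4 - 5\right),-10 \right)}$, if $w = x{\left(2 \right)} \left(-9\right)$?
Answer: $-55440$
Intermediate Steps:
$x{\left(I \right)} = - 9 \left(2 + I\right)^{2}$ ($x{\left(I \right)} = - 9 \left(1 + \left(I - -1\right)\right)^{2} = - 9 \left(1 + \left(I + 1\right)\right)^{2} = - 9 \left(1 + \left(1 + I\right)\right)^{2} = - 9 \left(2 + I\right)^{2}$)
$w = 1296$ ($w = - 9 \left(2 + 2\right)^{2} \left(-9\right) = - 9 \cdot 4^{2} \left(-9\right) = \left(-9\right) 16 \left(-9\right) = \left(-144\right) \left(-9\right) = 1296$)
$v{\left(d,l \right)} = -40$ ($v{\left(d,l \right)} = \left(-5\right) 8 = -40$)
$\left(w + 90\right) v{\left(- 3 \left(4 - 5\right),-10 \right)} = \left(1296 + 90\right) \left(-40\right) = 1386 \left(-40\right) = -55440$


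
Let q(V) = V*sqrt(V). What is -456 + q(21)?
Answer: -456 + 21*sqrt(21) ≈ -359.77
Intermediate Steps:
q(V) = V**(3/2)
-456 + q(21) = -456 + 21**(3/2) = -456 + 21*sqrt(21)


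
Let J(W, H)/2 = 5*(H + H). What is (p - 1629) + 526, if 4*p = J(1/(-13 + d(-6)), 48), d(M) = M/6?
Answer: -863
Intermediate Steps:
d(M) = M/6 (d(M) = M*(1/6) = M/6)
J(W, H) = 20*H (J(W, H) = 2*(5*(H + H)) = 2*(5*(2*H)) = 2*(10*H) = 20*H)
p = 240 (p = (20*48)/4 = (1/4)*960 = 240)
(p - 1629) + 526 = (240 - 1629) + 526 = -1389 + 526 = -863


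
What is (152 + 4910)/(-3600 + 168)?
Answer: -2531/1716 ≈ -1.4749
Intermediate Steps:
(152 + 4910)/(-3600 + 168) = 5062/(-3432) = 5062*(-1/3432) = -2531/1716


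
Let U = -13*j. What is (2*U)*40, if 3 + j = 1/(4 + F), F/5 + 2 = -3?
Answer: 66560/21 ≈ 3169.5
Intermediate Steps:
F = -25 (F = -10 + 5*(-3) = -10 - 15 = -25)
j = -64/21 (j = -3 + 1/(4 - 25) = -3 + 1/(-21) = -3 - 1/21 = -64/21 ≈ -3.0476)
U = 832/21 (U = -13*(-64/21) = 832/21 ≈ 39.619)
(2*U)*40 = (2*(832/21))*40 = (1664/21)*40 = 66560/21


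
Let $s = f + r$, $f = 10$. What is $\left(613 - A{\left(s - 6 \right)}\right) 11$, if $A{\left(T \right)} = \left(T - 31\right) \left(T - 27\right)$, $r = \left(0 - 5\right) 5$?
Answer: $-20713$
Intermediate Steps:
$r = -25$ ($r = \left(-5\right) 5 = -25$)
$s = -15$ ($s = 10 - 25 = -15$)
$A{\left(T \right)} = \left(-31 + T\right) \left(-27 + T\right)$
$\left(613 - A{\left(s - 6 \right)}\right) 11 = \left(613 - \left(837 + \left(-15 - 6\right)^{2} - 58 \left(-15 - 6\right)\right)\right) 11 = \left(613 - \left(837 + \left(-21\right)^{2} - -1218\right)\right) 11 = \left(613 - \left(837 + 441 + 1218\right)\right) 11 = \left(613 - 2496\right) 11 = \left(-1883\right) 11 = -20713$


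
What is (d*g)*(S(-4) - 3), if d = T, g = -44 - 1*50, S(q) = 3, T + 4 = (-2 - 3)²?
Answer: 0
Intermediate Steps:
T = 21 (T = -4 + (-2 - 3)² = -4 + (-5)² = -4 + 25 = 21)
g = -94 (g = -44 - 50 = -94)
d = 21
(d*g)*(S(-4) - 3) = (21*(-94))*(3 - 3) = -1974*0 = 0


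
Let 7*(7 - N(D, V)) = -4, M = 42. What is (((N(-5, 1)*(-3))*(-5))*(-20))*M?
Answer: -95400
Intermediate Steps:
N(D, V) = 53/7 (N(D, V) = 7 - 1/7*(-4) = 7 + 4/7 = 53/7)
(((N(-5, 1)*(-3))*(-5))*(-20))*M = ((((53/7)*(-3))*(-5))*(-20))*42 = (-159/7*(-5)*(-20))*42 = ((795/7)*(-20))*42 = -15900/7*42 = -95400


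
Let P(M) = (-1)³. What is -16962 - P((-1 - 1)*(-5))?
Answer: -16961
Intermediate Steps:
P(M) = -1
-16962 - P((-1 - 1)*(-5)) = -16962 - 1*(-1) = -16962 + 1 = -16961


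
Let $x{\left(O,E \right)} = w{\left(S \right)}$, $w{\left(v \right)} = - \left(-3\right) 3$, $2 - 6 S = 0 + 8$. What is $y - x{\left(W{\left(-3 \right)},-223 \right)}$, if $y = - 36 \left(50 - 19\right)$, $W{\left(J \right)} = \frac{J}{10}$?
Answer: $-1125$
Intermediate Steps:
$S = -1$ ($S = \frac{1}{3} - \frac{0 + 8}{6} = \frac{1}{3} - \frac{4}{3} = -1$)
$w{\left(v \right)} = 9$ ($w{\left(v \right)} = \left(-1\right) \left(-9\right) = 9$)
$W{\left(J \right)} = \frac{J}{10}$ ($W{\left(J \right)} = J \frac{1}{10} = \frac{J}{10}$)
$x{\left(O,E \right)} = 9$
$y = -1116$ ($y = \left(-36\right) 31 = -1116$)
$y - x{\left(W{\left(-3 \right)},-223 \right)} = -1116 - 9 = -1125$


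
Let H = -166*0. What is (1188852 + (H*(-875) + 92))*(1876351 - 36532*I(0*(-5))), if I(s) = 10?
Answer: 1796531241264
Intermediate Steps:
H = 0
(1188852 + (H*(-875) + 92))*(1876351 - 36532*I(0*(-5))) = (1188852 + (0*(-875) + 92))*(1876351 - 36532*10) = (1188852 + (0 + 92))*(1876351 - 365320) = (1188852 + 92)*1511031 = 1188944*1511031 = 1796531241264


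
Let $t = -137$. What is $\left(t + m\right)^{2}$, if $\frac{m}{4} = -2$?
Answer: $21025$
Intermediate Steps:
$m = -8$ ($m = 4 \left(-2\right) = -8$)
$\left(t + m\right)^{2} = \left(-137 - 8\right)^{2} = \left(-145\right)^{2} = 21025$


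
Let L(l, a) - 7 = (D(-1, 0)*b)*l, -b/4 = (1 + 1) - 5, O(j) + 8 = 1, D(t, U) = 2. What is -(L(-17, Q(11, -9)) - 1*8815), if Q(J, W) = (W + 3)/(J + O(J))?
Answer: 9216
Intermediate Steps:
O(j) = -7 (O(j) = -8 + 1 = -7)
b = 12 (b = -4*((1 + 1) - 5) = -4*(2 - 5) = -4*(-3) = 12)
Q(J, W) = (3 + W)/(-7 + J) (Q(J, W) = (W + 3)/(J - 7) = (3 + W)/(-7 + J))
L(l, a) = 7 + 24*l (L(l, a) = 7 + (2*12)*l = 7 + 24*l)
-(L(-17, Q(11, -9)) - 1*8815) = -((7 + 24*(-17)) - 1*8815) = -((7 - 408) - 8815) = -(-401 - 8815) = -1*(-9216) = 9216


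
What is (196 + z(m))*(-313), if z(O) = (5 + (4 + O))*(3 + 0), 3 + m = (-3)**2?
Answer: -75433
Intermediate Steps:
m = 6 (m = -3 + (-3)**2 = -3 + 9 = 6)
z(O) = 27 + 3*O (z(O) = (9 + O)*3 = 27 + 3*O)
(196 + z(m))*(-313) = (196 + (27 + 3*6))*(-313) = (196 + (27 + 18))*(-313) = (196 + 45)*(-313) = 241*(-313) = -75433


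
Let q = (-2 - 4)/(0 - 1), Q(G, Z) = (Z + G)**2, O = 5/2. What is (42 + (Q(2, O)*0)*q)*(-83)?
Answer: -3486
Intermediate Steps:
O = 5/2 (O = 5*(1/2) = 5/2 ≈ 2.5000)
Q(G, Z) = (G + Z)**2
q = 6 (q = -6/(-1) = -6*(-1) = 6)
(42 + (Q(2, O)*0)*q)*(-83) = (42 + ((2 + 5/2)**2*0)*6)*(-83) = (42 + ((9/2)**2*0)*6)*(-83) = (42 + ((81/4)*0)*6)*(-83) = (42 + 0*6)*(-83) = (42 + 0)*(-83) = 42*(-83) = -3486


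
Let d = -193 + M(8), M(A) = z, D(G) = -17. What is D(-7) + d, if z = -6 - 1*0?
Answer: -216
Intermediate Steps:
z = -6 (z = -6 + 0 = -6)
M(A) = -6
d = -199 (d = -193 - 6 = -199)
D(-7) + d = -17 - 199 = -216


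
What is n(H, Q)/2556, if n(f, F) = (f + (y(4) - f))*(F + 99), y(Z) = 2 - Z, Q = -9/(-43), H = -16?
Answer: -237/3053 ≈ -0.077629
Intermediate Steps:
Q = 9/43 (Q = -9*(-1/43) = 9/43 ≈ 0.20930)
n(f, F) = -198 - 2*F (n(f, F) = (f + ((2 - 1*4) - f))*(F + 99) = (f + ((2 - 4) - f))*(99 + F) = (f + (-2 - f))*(99 + F) = -2*(99 + F) = -198 - 2*F)
n(H, Q)/2556 = (-198 - 2*9/43)/2556 = (-198 - 18/43)*(1/2556) = -8532/43*1/2556 = -237/3053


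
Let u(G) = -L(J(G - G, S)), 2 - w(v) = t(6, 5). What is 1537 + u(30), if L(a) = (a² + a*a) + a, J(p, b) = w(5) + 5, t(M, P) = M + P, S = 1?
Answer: 1509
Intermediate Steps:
w(v) = -9 (w(v) = 2 - (6 + 5) = 2 - 1*11 = 2 - 11 = -9)
J(p, b) = -4 (J(p, b) = -9 + 5 = -4)
L(a) = a + 2*a² (L(a) = (a² + a²) + a = 2*a² + a = a + 2*a²)
u(G) = -28 (u(G) = -(-4)*(1 + 2*(-4)) = -(-4)*(1 - 8) = -(-4)*(-7) = -1*28 = -28)
1537 + u(30) = 1537 - 28 = 1509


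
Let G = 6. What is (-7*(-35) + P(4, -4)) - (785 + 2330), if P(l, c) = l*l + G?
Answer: -2848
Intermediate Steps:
P(l, c) = 6 + l² (P(l, c) = l*l + 6 = l² + 6 = 6 + l²)
(-7*(-35) + P(4, -4)) - (785 + 2330) = (-7*(-35) + (6 + 4²)) - (785 + 2330) = (245 + (6 + 16)) - 1*3115 = (245 + 22) - 3115 = 267 - 3115 = -2848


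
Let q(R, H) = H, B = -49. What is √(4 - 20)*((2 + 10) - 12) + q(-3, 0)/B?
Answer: 0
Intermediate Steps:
√(4 - 20)*((2 + 10) - 12) + q(-3, 0)/B = √(4 - 20)*((2 + 10) - 12) + 0/(-49) = √(-16)*(12 - 12) + 0*(-1/49) = (4*I)*0 + 0 = 0 + 0 = 0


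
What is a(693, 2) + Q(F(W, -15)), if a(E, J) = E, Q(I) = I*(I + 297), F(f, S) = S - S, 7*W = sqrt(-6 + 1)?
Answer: 693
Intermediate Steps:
W = I*sqrt(5)/7 (W = sqrt(-6 + 1)/7 = sqrt(-5)/7 = (I*sqrt(5))/7 = I*sqrt(5)/7 ≈ 0.31944*I)
F(f, S) = 0
Q(I) = I*(297 + I)
a(693, 2) + Q(F(W, -15)) = 693 + 0*(297 + 0) = 693 + 0*297 = 693 + 0 = 693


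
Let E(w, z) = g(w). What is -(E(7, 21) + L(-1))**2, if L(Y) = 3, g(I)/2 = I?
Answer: -289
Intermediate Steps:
g(I) = 2*I
E(w, z) = 2*w
-(E(7, 21) + L(-1))**2 = -(2*7 + 3)**2 = -(14 + 3)**2 = -1*17**2 = -1*289 = -289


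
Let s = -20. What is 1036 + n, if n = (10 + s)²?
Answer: 1136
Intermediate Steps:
n = 100 (n = (10 - 20)² = (-10)² = 100)
1036 + n = 1036 + 100 = 1136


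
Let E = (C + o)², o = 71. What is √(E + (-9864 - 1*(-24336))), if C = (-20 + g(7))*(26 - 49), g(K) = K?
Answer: 2*√37843 ≈ 389.07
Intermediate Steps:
C = 299 (C = (-20 + 7)*(26 - 49) = -13*(-23) = 299)
E = 136900 (E = (299 + 71)² = 370² = 136900)
√(E + (-9864 - 1*(-24336))) = √(136900 + (-9864 - 1*(-24336))) = √(136900 + (-9864 + 24336)) = √(136900 + 14472) = √151372 = 2*√37843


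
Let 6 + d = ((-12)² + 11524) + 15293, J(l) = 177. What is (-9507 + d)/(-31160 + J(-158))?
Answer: -17448/30983 ≈ -0.56315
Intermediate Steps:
d = 26955 (d = -6 + (((-12)² + 11524) + 15293) = -6 + ((144 + 11524) + 15293) = -6 + (11668 + 15293) = -6 + 26961 = 26955)
(-9507 + d)/(-31160 + J(-158)) = (-9507 + 26955)/(-31160 + 177) = 17448/(-30983) = 17448*(-1/30983) = -17448/30983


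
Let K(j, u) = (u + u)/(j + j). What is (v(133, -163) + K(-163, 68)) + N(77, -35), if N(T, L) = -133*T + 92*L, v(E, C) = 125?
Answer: -2173836/163 ≈ -13336.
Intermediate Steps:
K(j, u) = u/j (K(j, u) = (2*u)/((2*j)) = (2*u)*(1/(2*j)) = u/j)
(v(133, -163) + K(-163, 68)) + N(77, -35) = (125 + 68/(-163)) + (-133*77 + 92*(-35)) = (125 + 68*(-1/163)) + (-10241 - 3220) = (125 - 68/163) - 13461 = 20307/163 - 13461 = -2173836/163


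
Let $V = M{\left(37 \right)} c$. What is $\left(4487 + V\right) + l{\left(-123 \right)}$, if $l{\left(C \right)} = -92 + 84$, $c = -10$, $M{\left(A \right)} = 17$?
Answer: $4309$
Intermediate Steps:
$l{\left(C \right)} = -8$
$V = -170$ ($V = 17 \left(-10\right) = -170$)
$\left(4487 + V\right) + l{\left(-123 \right)} = \left(4487 - 170\right) - 8 = 4317 - 8 = 4309$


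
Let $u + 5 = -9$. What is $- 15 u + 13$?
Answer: $223$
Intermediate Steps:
$u = -14$ ($u = -5 - 9 = -14$)
$- 15 u + 13 = \left(-15\right) \left(-14\right) + 13 = 210 + 13 = 223$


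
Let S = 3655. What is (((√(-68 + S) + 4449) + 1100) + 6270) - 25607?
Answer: -13788 + √3587 ≈ -13728.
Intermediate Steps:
(((√(-68 + S) + 4449) + 1100) + 6270) - 25607 = (((√(-68 + 3655) + 4449) + 1100) + 6270) - 25607 = (((√3587 + 4449) + 1100) + 6270) - 25607 = (((4449 + √3587) + 1100) + 6270) - 25607 = ((5549 + √3587) + 6270) - 25607 = (11819 + √3587) - 25607 = -13788 + √3587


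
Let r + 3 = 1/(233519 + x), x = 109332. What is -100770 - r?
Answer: -34548066718/342851 ≈ -1.0077e+5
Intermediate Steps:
r = -1028552/342851 (r = -3 + 1/(233519 + 109332) = -3 + 1/342851 = -1028552/342851 ≈ -3.0000)
-100770 - r = -100770 - 1*(-1028552/342851) = -100770 + 1028552/342851 = -34548066718/342851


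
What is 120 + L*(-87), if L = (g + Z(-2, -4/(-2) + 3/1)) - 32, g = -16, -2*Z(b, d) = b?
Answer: 4209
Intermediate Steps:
Z(b, d) = -b/2
L = -47 (L = (-16 - ½*(-2)) - 32 = (-16 + 1) - 32 = -15 - 32 = -47)
120 + L*(-87) = 120 - 47*(-87) = 120 + 4089 = 4209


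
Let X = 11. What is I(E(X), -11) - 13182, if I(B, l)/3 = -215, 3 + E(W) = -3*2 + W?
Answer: -13827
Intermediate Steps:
E(W) = -9 + W (E(W) = -3 + (-3*2 + W) = -3 + (-6 + W) = -9 + W)
I(B, l) = -645 (I(B, l) = 3*(-215) = -645)
I(E(X), -11) - 13182 = -645 - 13182 = -13827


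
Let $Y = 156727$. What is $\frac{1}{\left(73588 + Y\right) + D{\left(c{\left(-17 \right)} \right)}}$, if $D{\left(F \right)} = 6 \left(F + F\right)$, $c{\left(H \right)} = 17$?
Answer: $\frac{1}{230519} \approx 4.338 \cdot 10^{-6}$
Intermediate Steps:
$D{\left(F \right)} = 12 F$ ($D{\left(F \right)} = 6 \cdot 2 F = 12 F$)
$\frac{1}{\left(73588 + Y\right) + D{\left(c{\left(-17 \right)} \right)}} = \frac{1}{\left(73588 + 156727\right) + 12 \cdot 17} = \frac{1}{230315 + 204} = \frac{1}{230519}$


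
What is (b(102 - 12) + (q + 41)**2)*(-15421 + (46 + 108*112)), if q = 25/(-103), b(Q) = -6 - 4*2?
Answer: -57299469162/10609 ≈ -5.4010e+6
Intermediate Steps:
b(Q) = -14 (b(Q) = -6 - 8 = -14)
q = -25/103 (q = 25*(-1/103) = -25/103 ≈ -0.24272)
(b(102 - 12) + (q + 41)**2)*(-15421 + (46 + 108*112)) = (-14 + (-25/103 + 41)**2)*(-15421 + (46 + 108*112)) = (-14 + (4198/103)**2)*(-15421 + (46 + 12096)) = (-14 + 17623204/10609)*(-15421 + 12142) = (17474678/10609)*(-3279) = -57299469162/10609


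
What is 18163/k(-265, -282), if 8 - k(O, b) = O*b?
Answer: -18163/74722 ≈ -0.24307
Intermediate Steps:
k(O, b) = 8 - O*b
18163/k(-265, -282) = 18163/(8 - 1*(-265)*(-282)) = 18163/(8 - 74730) = 18163/(-74722) = 18163*(-1/74722) = -18163/74722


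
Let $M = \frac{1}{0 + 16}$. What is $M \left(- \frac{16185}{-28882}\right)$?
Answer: $\frac{16185}{462112} \approx 0.035024$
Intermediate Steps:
$M = \frac{1}{16} \approx 0.0625$
$M \left(- \frac{16185}{-28882}\right) = \frac{\left(-16185\right) \frac{1}{-28882}}{16} = \frac{\left(-16185\right) \left(- \frac{1}{28882}\right)}{16} = \frac{1}{16} \cdot \frac{16185}{28882} = \frac{16185}{462112}$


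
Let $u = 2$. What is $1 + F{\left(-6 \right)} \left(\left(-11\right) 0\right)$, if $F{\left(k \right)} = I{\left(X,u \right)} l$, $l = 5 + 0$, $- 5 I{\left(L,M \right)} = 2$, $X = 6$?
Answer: $1$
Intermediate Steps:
$I{\left(L,M \right)} = - \frac{2}{5}$ ($I{\left(L,M \right)} = \left(- \frac{1}{5}\right) 2 = - \frac{2}{5}$)
$l = 5$
$F{\left(k \right)} = -2$ ($F{\left(k \right)} = \left(- \frac{2}{5}\right) 5 = -2$)
$1 + F{\left(-6 \right)} \left(\left(-11\right) 0\right) = 1 - 2 \left(\left(-11\right) 0\right) = 1 - 0 = 1 + 0 = 1$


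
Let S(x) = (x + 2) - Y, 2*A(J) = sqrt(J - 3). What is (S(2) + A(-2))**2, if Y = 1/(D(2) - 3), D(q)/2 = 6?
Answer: 4495/324 + 35*I*sqrt(5)/9 ≈ 13.873 + 8.6958*I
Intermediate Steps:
D(q) = 12 (D(q) = 2*6 = 12)
A(J) = sqrt(-3 + J)/2 (A(J) = sqrt(J - 3)/2 = sqrt(-3 + J)/2)
Y = 1/9 (Y = 1/(12 - 3) = 1/9 ≈ 0.11111)
S(x) = 17/9 + x (S(x) = (x + 2) - 1*1/9 = (2 + x) - 1/9 = 17/9 + x)
(S(2) + A(-2))**2 = ((17/9 + 2) + sqrt(-3 - 2)/2)**2 = (35/9 + sqrt(-5)/2)**2 = (35/9 + (I*sqrt(5))/2)**2 = (35/9 + I*sqrt(5)/2)**2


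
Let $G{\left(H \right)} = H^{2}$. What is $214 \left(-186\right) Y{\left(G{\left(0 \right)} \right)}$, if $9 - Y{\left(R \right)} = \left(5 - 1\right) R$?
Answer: $-358236$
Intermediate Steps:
$Y{\left(R \right)} = 9 - 4 R$ ($Y{\left(R \right)} = 9 - \left(5 - 1\right) R = 9 - 4 R$)
$214 \left(-186\right) Y{\left(G{\left(0 \right)} \right)} = 214 \left(-186\right) \left(9 - 4 \cdot 0^{2}\right) = - 39804 \left(9 - 0\right) = - 39804 \left(9 + 0\right) = \left(-39804\right) 9 = -358236$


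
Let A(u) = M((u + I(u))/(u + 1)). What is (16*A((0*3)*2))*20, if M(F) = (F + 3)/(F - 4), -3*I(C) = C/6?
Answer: -240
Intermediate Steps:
I(C) = -C/18 (I(C) = -C/(3*6) = -C/18)
M(F) = (3 + F)/(-4 + F)
A(u) = (3 + 17*u/(18*(1 + u)))/(-4 + 17*u/(18*(1 + u))) (A(u) = (3 + (u - u/18)/(u + 1))/(-4 + (u - u/18)/(u + 1)) = (3 + (17*u/18)/(1 + u))/(-4 + (17*u/18)/(1 + u)) = (3 + 17*u/(18*(1 + u)))/(-4 + 17*u/(18*(1 + u))))
(16*A((0*3)*2))*20 = (16*((54 + 71*((0*3)*2))/(-72 - 55*0*3*2)))*20 = (16*((54 + 71*(0*2))/(-72 - 0*2)))*20 = (16*((54 + 71*0)/(-72 - 55*0)))*20 = (16*((54 + 0)/(-72 + 0)))*20 = (16*(54/(-72)))*20 = (16*(-1/72*54))*20 = (16*(-¾))*20 = -12*20 = -240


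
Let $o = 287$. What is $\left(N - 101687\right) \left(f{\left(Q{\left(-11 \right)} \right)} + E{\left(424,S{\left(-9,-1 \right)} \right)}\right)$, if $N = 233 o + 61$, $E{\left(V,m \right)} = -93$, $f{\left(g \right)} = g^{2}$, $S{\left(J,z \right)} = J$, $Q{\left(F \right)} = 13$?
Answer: $-2641380$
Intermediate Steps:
$N = 66932$ ($N = 233 \cdot 287 + 61 = 66871 + 61 = 66932$)
$\left(N - 101687\right) \left(f{\left(Q{\left(-11 \right)} \right)} + E{\left(424,S{\left(-9,-1 \right)} \right)}\right) = \left(66932 - 101687\right) \left(13^{2} - 93\right) = - 34755 \left(169 - 93\right) = \left(-34755\right) 76 = -2641380$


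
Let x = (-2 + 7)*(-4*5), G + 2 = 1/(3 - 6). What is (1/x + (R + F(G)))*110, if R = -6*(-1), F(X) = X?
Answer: 12067/30 ≈ 402.23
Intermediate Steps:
G = -7/3 (G = -2 + 1/(3 - 6) = -2 + 1/(-3) = -2 - 1/3 = -7/3 ≈ -2.3333)
R = 6
x = -100 (x = 5*(-20) = -100)
(1/x + (R + F(G)))*110 = (1/(-100) + (6 - 7/3))*110 = (-1/100 + 11/3)*110 = (1097/300)*110 = 12067/30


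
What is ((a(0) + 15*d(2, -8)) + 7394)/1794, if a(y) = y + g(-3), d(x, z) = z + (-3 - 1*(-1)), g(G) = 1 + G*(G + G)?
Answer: 2421/598 ≈ 4.0485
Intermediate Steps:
g(G) = 1 + 2*G² (g(G) = 1 + G*(2*G) = 1 + 2*G²)
d(x, z) = -2 + z (d(x, z) = z + (-3 + 1) = z - 2 = -2 + z)
a(y) = 19 + y (a(y) = y + (1 + 2*(-3)²) = y + (1 + 2*9) = y + (1 + 18) = y + 19 = 19 + y)
((a(0) + 15*d(2, -8)) + 7394)/1794 = (((19 + 0) + 15*(-2 - 8)) + 7394)/1794 = ((19 + 15*(-10)) + 7394)*(1/1794) = ((19 - 150) + 7394)*(1/1794) = (-131 + 7394)*(1/1794) = 7263*(1/1794) = 2421/598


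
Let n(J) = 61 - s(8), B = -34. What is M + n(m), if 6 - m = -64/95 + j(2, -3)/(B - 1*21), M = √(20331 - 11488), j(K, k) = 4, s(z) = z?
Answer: 53 + √8843 ≈ 147.04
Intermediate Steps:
M = √8843 ≈ 94.037
m = 1410/209 (m = 6 - (-64/95 + 4/(-34 - 1*21)) = 6 - (-64*1/95 + 4/(-34 - 21)) = 6 - (-64/95 + 4/(-55)) = 6 - (-64/95 + 4*(-1/55)) = 6 - (-64/95 - 4/55) = 6 - 1*(-156/209) = 6 + 156/209 = 1410/209 ≈ 6.7464)
n(J) = 53 (n(J) = 61 - 1*8 = 61 - 8 = 53)
M + n(m) = √8843 + 53 = 53 + √8843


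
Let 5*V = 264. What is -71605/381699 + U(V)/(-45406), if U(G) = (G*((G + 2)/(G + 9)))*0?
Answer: -71605/381699 ≈ -0.18760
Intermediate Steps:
V = 264/5 (V = (⅕)*264 = 264/5 ≈ 52.800)
U(G) = 0 (U(G) = (G*((2 + G)/(9 + G)))*0 = (G*(2 + G)/(9 + G))*0 = 0)
-71605/381699 + U(V)/(-45406) = -71605/381699 + 0/(-45406) = -71605*1/381699 + 0*(-1/45406) = -71605/381699 + 0 = -71605/381699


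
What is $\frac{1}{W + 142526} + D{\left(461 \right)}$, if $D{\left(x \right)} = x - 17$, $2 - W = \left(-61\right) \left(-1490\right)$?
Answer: $\frac{22927273}{51638} \approx 444.0$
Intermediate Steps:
$W = -90888$ ($W = 2 - \left(-61\right) \left(-1490\right) = 2 - 90890 = -90888$)
$D{\left(x \right)} = -17 + x$
$\frac{1}{W + 142526} + D{\left(461 \right)} = \frac{1}{-90888 + 142526} + \left(-17 + 461\right) = \frac{1}{51638} + 444 = \frac{22927273}{51638}$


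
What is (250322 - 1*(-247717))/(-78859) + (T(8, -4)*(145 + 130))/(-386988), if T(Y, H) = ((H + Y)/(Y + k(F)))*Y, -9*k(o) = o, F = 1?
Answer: -1140869908881/180561796261 ≈ -6.3184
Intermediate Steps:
k(o) = -o/9
T(Y, H) = Y*(H + Y)/(-1/9 + Y) (T(Y, H) = ((H + Y)/(Y - 1/9*1))*Y = ((H + Y)/(Y - 1/9))*Y = ((H + Y)/(-1/9 + Y))*Y = Y*(H + Y)/(-1/9 + Y))
(250322 - 1*(-247717))/(-78859) + (T(8, -4)*(145 + 130))/(-386988) = (250322 - 1*(-247717))/(-78859) + ((9*8*(-4 + 8)/(-1 + 9*8))*(145 + 130))/(-386988) = (250322 + 247717)*(-1/78859) + ((9*8*4/(-1 + 72))*275)*(-1/386988) = 498039*(-1/78859) + ((9*8*4/71)*275)*(-1/386988) = -498039/78859 + ((9*8*(1/71)*4)*275)*(-1/386988) = -498039/78859 + ((288/71)*275)*(-1/386988) = -498039/78859 + (79200/71)*(-1/386988) = -498039/78859 - 6600/2289679 = -1140869908881/180561796261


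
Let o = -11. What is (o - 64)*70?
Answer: -5250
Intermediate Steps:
(o - 64)*70 = (-11 - 64)*70 = -75*70 = -5250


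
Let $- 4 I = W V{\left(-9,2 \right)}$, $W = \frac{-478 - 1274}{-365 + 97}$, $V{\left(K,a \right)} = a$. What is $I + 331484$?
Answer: $\frac{22209209}{67} \approx 3.3148 \cdot 10^{5}$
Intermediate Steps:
$W = \frac{438}{67}$ ($W = - \frac{1752}{-268} = \left(-1752\right) \left(- \frac{1}{268}\right) = \frac{438}{67} \approx 6.5373$)
$I = - \frac{219}{67}$ ($I = - \frac{\frac{438}{67} \cdot 2}{4} = \left(- \frac{1}{4}\right) \frac{876}{67} = - \frac{219}{67} \approx -3.2687$)
$I + 331484 = - \frac{219}{67} + 331484 = \frac{22209209}{67}$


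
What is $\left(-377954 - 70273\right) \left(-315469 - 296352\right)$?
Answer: $274234691367$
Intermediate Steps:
$\left(-377954 - 70273\right) \left(-315469 - 296352\right) = \left(-448227\right) \left(-611821\right) = 274234691367$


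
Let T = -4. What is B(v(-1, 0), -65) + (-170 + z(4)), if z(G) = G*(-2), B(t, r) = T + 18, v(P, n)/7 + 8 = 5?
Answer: -164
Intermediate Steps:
v(P, n) = -21 (v(P, n) = -56 + 7*5 = -56 + 35 = -21)
B(t, r) = 14 (B(t, r) = -4 + 18 = 14)
z(G) = -2*G
B(v(-1, 0), -65) + (-170 + z(4)) = 14 + (-170 - 2*4) = 14 + (-170 - 8) = 14 - 178 = -164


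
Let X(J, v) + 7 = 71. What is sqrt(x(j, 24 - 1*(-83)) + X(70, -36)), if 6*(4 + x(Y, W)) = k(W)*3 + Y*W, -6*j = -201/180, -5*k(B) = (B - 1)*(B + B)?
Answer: I*sqrt(2857785)/36 ≈ 46.958*I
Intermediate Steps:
k(B) = -2*B*(-1 + B)/5 (k(B) = -(B - 1)*(B + B)/5 = -(-1 + B)*2*B/5 = -2*B*(-1 + B)/5)
X(J, v) = 64 (X(J, v) = -7 + 71 = 64)
j = 67/360 (j = -(-67)/(2*180) = -1/6*(-67/60) = 67/360 ≈ 0.18611)
x(Y, W) = -4 + W*(1 - W)/5 + W*Y/6 (x(Y, W) = -4 + ((2*W*(1 - W)/5)*3 + Y*W)/6 = -4 + (6*W*(1 - W)/5 + W*Y)/6 = -4 + (W*Y + 6*W*(1 - W)/5)/6 = -4 + (W*(1 - W)/5 + W*Y/6) = -4 + W*(1 - W)/5 + W*Y/6)
sqrt(x(j, 24 - 1*(-83)) + X(70, -36)) = sqrt((-4 - (24 - 1*(-83))*(-1 + (24 - 1*(-83)))/5 + (1/6)*(24 - 1*(-83))*(67/360)) + 64) = sqrt((-4 - (24 + 83)*(-1 + (24 + 83))/5 + (1/6)*(24 + 83)*(67/360)) + 64) = sqrt((-4 - 1/5*107*(-1 + 107) + (1/6)*107*(67/360)) + 64) = sqrt((-4 - 1/5*107*106 + 7169/2160) + 64) = sqrt((-4 - 11342/5 + 7169/2160) + 64) = sqrt(-980243/432 + 64) = sqrt(-952595/432) = I*sqrt(2857785)/36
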